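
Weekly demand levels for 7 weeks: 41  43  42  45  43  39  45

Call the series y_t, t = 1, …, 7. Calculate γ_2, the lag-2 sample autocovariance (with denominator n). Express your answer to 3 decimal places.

Mean ȳ = (41 + 43 + 42 + 45 + 43 + 39 + 45)/7 = 42.5714
Σ_{t=1}^{5}(y_t−ȳ)(y_{t+2}−ȳ) = -5.9388
γ_2 = -5.9388 / 7 = -0.848

-0.848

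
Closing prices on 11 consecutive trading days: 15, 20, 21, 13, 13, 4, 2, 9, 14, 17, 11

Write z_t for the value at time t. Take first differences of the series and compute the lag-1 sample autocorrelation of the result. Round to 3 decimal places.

First differences Δz: 5, 1, -8, 0, -9, -2, 7, 5, 3, -6
Mean of differences = -0.4000
Numerator Σ(Δz_t−Δz̄)(Δz_{t+1}−Δz̄) = 31.6400
Denominator Σ(Δz_t−Δz̄)² = 292.4000
r_1(Δz) = 31.6400 / 292.4000 = 0.108

0.108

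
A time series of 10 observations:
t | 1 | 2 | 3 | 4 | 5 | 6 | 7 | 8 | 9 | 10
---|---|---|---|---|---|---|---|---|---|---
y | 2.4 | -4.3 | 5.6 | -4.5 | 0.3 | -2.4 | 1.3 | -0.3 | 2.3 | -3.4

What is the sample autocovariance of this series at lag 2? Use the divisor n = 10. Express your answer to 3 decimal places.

5.021

Mean ȳ = (2.4 − 4.3 + 5.6 − 4.5 + 0.3 − 2.4 + 1.3 − 0.3 + 2.3 − 3.4)/10 = -0.3000
Σ_{t=1}^{8}(y_t−ȳ)(y_{t+2}−ȳ) = 50.2100
γ_2 = 50.2100 / 10 = 5.021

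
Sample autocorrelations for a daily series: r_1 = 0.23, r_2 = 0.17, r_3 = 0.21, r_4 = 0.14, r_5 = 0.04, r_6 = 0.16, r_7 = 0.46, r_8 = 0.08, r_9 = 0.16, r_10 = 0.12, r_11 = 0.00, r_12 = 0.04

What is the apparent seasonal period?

7

The largest autocorrelation is r_7 = 0.46; the remaining lags stay at or below 0.23. The elevated value at lag 1 (0.23), dropping to 0.17 at lag 2, reflects decaying short-term dependence rather than seasonality.
The dominant spike at lag 7 indicates a seasonal period of 7.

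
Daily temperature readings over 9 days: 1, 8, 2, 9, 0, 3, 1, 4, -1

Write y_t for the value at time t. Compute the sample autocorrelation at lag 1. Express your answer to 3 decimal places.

Mean ȳ = (1 + 8 + 2 + 9 + 0 + 3 + 1 + 4 − 1)/9 = 3.0000
Numerator Σ_{t=1}^{8}(y_t−ȳ)(y_{t+1}−ȳ) = -45.0000
Denominator Σ(y_t−ȳ)² = 96.0000
r_1 = -45.0000 / 96.0000 = -0.469

-0.469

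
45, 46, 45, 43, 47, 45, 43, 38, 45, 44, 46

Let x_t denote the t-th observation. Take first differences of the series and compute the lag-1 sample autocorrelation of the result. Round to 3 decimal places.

-0.411

First differences Δx: 1, -1, -2, 4, -2, -2, -5, 7, -1, 2
Mean of differences = 0.1000
Numerator Σ(Δx_t−Δx̄)(Δx_{t+1}−Δx̄) = -44.8100
Denominator Σ(Δx_t−Δx̄)² = 108.9000
r_1(Δx) = -44.8100 / 108.9000 = -0.411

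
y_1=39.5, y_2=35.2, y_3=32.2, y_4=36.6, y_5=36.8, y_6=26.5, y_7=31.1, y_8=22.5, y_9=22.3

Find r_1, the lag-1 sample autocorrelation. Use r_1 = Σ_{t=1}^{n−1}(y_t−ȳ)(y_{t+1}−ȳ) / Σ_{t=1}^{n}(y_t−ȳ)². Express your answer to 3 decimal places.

Mean ȳ = (39.5 + 35.2 + 32.2 + 36.6 + 36.8 + 26.5 + 31.1 + 22.5 + 22.3)/9 = 31.4111
Numerator Σ_{t=1}^{8}(y_t−ȳ)(y_{t+1}−ȳ) = 124.7177
Denominator Σ(y_t−ȳ)² = 323.0089
r_1 = 124.7177 / 323.0089 = 0.386

0.386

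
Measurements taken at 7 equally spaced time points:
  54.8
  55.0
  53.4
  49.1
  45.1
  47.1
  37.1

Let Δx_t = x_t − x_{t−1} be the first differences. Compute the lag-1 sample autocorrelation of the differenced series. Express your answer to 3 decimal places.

First differences Δx: 0.2, -1.6, -4.3, -4.0, 2.0, -10.0
Mean of differences = -2.9500
Numerator Σ(Δx_t−Δx̄)(Δx_{t+1}−Δx̄) = -36.2475
Denominator Σ(Δx_t−Δx̄)² = 88.8750
r_1(Δx) = -36.2475 / 88.8750 = -0.408

-0.408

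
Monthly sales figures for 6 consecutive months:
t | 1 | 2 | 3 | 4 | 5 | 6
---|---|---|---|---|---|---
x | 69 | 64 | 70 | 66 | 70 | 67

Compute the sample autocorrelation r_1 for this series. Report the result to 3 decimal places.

-0.777

Mean x̄ = (69 + 64 + 70 + 66 + 70 + 67)/6 = 67.6667
Deviations from mean: 1.3333, -3.6667, 2.3333, -1.6667, 2.3333, -0.6667
Numerator Σ_{t=1}^{5}(x_t−x̄)(x_{t+1}−x̄) = -22.7778
Denominator Σ(x_t−x̄)² = 29.3333
r_1 = -22.7778 / 29.3333 = -0.777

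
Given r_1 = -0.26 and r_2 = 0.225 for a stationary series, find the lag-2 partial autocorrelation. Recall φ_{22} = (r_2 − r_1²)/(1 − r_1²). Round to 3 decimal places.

φ_{22} = (r_2 − r_1²) / (1 − r_1²)
r_1² = (-0.26)² = 0.0676
Numerator = 0.225 − 0.0676 = 0.1574; denominator = 1 − 0.0676 = 0.9324
φ_{22} = 0.1574 / 0.9324 = 0.169

0.169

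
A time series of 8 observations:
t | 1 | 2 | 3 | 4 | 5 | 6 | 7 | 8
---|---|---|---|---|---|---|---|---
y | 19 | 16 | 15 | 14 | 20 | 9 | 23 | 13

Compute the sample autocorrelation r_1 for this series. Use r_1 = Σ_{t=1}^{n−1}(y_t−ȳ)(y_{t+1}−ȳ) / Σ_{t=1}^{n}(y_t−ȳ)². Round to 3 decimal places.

Mean ȳ = (19 + 16 + 15 + 14 + 20 + 9 + 23 + 13)/8 = 16.1250
Deviations from mean: 2.8750, -0.1250, -1.1250, -2.1250, 3.8750, -7.1250, 6.8750, -3.1250
Numerator Σ_{t=1}^{7}(y_t−ȳ)(y_{t+1}−ȳ) = -104.1406
Denominator Σ(y_t−ȳ)² = 136.8750
r_1 = -104.1406 / 136.8750 = -0.761

-0.761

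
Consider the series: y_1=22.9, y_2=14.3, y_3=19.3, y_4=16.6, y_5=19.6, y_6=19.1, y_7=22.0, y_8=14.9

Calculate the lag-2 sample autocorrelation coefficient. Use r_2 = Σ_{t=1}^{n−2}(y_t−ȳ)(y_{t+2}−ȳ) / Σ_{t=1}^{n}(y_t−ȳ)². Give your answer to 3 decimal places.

0.189

Mean ȳ = (22.9 + 14.3 + 19.3 + 16.6 + 19.6 + 19.1 + 22.0 + 14.9)/8 = 18.5875
Deviations from mean: 4.3125, -4.2875, 0.7125, -1.9875, 1.0125, 0.5125, 3.4125, -3.6875
Σ(y_t−ȳ)(y_{t+2}−ȳ) = (3.0727) + (8.5214) + (0.7214) + (-1.0186) + (3.4552) + (-1.8898) = 12.8622
Denominator Σ(y_t−ȳ)² = 67.9688
r_2 = 12.8622 / 67.9688 = 0.189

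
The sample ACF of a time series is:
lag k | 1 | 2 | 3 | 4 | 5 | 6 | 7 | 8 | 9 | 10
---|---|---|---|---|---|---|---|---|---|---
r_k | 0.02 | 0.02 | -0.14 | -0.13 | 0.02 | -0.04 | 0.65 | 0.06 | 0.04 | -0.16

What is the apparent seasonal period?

7

The largest autocorrelation is r_7 = 0.65; the remaining lags stay at or below 0.06.
The dominant spike at lag 7 indicates a seasonal period of 7.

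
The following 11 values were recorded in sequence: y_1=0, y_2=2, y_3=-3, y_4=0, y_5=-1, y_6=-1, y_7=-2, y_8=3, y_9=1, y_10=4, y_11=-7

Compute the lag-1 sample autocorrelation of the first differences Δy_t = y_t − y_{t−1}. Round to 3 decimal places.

First differences Δy: 2, -5, 3, -1, 0, -1, 5, -2, 3, -11
Mean of differences = -0.7000
Numerator Σ(Δy_t−Δȳ)(Δy_{t+1}−Δȳ) = -81.0900
Denominator Σ(Δy_t−Δȳ)² = 194.1000
r_1(Δy) = -81.0900 / 194.1000 = -0.418

-0.418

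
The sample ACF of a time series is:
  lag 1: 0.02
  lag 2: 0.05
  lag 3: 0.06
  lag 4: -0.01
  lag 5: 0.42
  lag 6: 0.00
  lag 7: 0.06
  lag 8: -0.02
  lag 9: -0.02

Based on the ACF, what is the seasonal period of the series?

The largest autocorrelation is r_5 = 0.42; the remaining lags stay at or below 0.06.
The dominant spike at lag 5 indicates a seasonal period of 5.

5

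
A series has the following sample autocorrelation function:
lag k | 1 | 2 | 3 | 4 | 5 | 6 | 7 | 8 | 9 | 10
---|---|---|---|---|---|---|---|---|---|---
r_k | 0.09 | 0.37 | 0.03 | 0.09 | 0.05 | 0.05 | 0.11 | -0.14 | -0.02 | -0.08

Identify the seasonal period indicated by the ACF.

2

The largest autocorrelation is r_2 = 0.37; the remaining lags stay at or below 0.11.
The dominant spike at lag 2 indicates a seasonal period of 2.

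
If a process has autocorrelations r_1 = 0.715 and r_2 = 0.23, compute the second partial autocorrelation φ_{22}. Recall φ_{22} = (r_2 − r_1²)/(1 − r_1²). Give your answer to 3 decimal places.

-0.575

φ_{22} = (r_2 − r_1²) / (1 − r_1²)
r_1² = (0.715)² = 0.511225
Numerator = 0.23 − 0.5112 = -0.2812; denominator = 1 − 0.5112 = 0.4888
φ_{22} = -0.2812 / 0.4888 = -0.575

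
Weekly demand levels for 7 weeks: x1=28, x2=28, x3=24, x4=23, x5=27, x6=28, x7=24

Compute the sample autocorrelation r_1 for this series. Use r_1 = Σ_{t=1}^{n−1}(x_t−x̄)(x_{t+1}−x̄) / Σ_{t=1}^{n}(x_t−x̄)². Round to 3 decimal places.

0.033

Mean x̄ = (28 + 28 + 24 + 23 + 27 + 28 + 24)/7 = 26.0000
Deviations from mean: 2.0000, 2.0000, -2.0000, -3.0000, 1.0000, 2.0000, -2.0000
Σ(x_t−x̄)(x_{t+1}−x̄) = (4.0000) + (-4.0000) + (6.0000) + (-3.0000) + (2.0000) + (-4.0000) = 1.0000
Denominator Σ(x_t−x̄)² = 30.0000
r_1 = 1.0000 / 30.0000 = 0.033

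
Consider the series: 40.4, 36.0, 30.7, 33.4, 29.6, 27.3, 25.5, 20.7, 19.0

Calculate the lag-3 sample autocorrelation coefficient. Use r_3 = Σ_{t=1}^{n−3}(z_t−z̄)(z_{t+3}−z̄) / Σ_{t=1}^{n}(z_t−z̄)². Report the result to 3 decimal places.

Mean z̄ = (40.4 + 36.0 + 30.7 + 33.4 + 29.6 + 27.3 + 25.5 + 20.7 + 19.0)/9 = 29.1778
Numerator Σ_{t=1}^{6}(z_t−z̄)(z_{t+3}−z̄) = 47.4085
Denominator Σ(z_t−z̄)² = 385.3156
r_3 = 47.4085 / 385.3156 = 0.123

0.123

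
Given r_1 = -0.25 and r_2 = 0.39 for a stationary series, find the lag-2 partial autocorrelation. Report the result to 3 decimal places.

φ_{22} = (r_2 − r_1²) / (1 − r_1²)
r_1² = (-0.25)² = 0.0625
Numerator = 0.39 − 0.0625 = 0.3275; denominator = 1 − 0.0625 = 0.9375
φ_{22} = 0.3275 / 0.9375 = 0.349

0.349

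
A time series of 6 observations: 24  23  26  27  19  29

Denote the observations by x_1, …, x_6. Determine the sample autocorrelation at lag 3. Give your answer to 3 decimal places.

Mean x̄ = (24 + 23 + 26 + 27 + 19 + 29)/6 = 24.6667
Deviations from mean: -0.6667, -1.6667, 1.3333, 2.3333, -5.6667, 4.3333
Σ(x_t−x̄)(x_{t+3}−x̄) = (-1.5556) + (9.4444) + (5.7778) = 13.6667
Denominator Σ(x_t−x̄)² = 61.3333
r_3 = 13.6667 / 61.3333 = 0.223

0.223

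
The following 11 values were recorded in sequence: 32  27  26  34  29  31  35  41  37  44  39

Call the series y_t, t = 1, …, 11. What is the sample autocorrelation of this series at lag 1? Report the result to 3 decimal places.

0.568

Mean ȳ = (32 + 27 + 26 + 34 + 29 + 31 + 35 + 41 + 37 + 44 + 39)/11 = 34.0909
Numerator Σ_{t=1}^{10}(y_t−ȳ)(y_{t+1}−ȳ) = 190.1736
Denominator Σ(y_t−ȳ)² = 334.9091
r_1 = 190.1736 / 334.9091 = 0.568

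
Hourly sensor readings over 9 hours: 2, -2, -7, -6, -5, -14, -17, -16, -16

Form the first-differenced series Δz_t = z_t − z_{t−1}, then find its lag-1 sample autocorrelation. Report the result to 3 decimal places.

First differences Δz: -4, -5, 1, 1, -9, -3, 1, 0
Mean of differences = -2.2500
Numerator Σ(Δz_t−Δz̄)(Δz_{t+1}−Δz̄) = -5.5625
Denominator Σ(Δz_t−Δz̄)² = 93.5000
r_1(Δz) = -5.5625 / 93.5000 = -0.059

-0.059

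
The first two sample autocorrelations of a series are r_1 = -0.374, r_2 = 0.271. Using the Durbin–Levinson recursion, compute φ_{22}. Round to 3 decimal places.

φ_{22} = (r_2 − r_1²) / (1 − r_1²)
r_1² = (-0.374)² = 0.139876
Numerator = 0.271 − 0.1399 = 0.1311; denominator = 1 − 0.1399 = 0.8601
φ_{22} = 0.1311 / 0.8601 = 0.152

0.152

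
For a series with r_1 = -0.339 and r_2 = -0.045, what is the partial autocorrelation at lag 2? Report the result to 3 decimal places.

φ_{22} = (r_2 − r_1²) / (1 − r_1²)
r_1² = (-0.339)² = 0.114921
Numerator = -0.045 − 0.1149 = -0.1599; denominator = 1 − 0.1149 = 0.8851
φ_{22} = -0.1599 / 0.8851 = -0.181

-0.181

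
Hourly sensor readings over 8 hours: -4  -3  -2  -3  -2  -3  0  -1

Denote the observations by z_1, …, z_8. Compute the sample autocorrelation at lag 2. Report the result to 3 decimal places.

Mean z̄ = (-4 − 3 − 2 − 3 − 2 − 3 + 0 − 1)/8 = -2.2500
Deviations from mean: -1.7500, -0.7500, 0.2500, -0.7500, 0.2500, -0.7500, 2.2500, 1.2500
Σ(z_t−z̄)(z_{t+2}−z̄) = (-0.4375) + (0.5625) + (0.0625) + (0.5625) + (0.5625) + (-0.9375) = 0.3750
Denominator Σ(z_t−z̄)² = 11.5000
r_2 = 0.3750 / 11.5000 = 0.033

0.033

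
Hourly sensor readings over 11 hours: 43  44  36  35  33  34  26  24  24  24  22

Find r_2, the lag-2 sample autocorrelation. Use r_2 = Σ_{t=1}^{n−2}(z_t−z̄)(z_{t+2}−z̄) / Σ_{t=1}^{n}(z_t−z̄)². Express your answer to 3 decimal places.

Mean z̄ = (43 + 44 + 36 + 35 + 33 + 34 + 26 + 24 + 24 + 24 + 22)/11 = 31.3636
Numerator Σ_{t=1}^{9}(z_t−z̄)(z_{t+2}−z̄) = 251.5537
Denominator Σ(z_t−z̄)² = 618.5455
r_2 = 251.5537 / 618.5455 = 0.407

0.407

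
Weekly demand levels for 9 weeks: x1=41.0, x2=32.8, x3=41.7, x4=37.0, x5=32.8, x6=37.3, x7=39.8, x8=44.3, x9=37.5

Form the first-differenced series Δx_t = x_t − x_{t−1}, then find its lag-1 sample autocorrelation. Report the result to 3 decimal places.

First differences Δx: -8.2, 8.9, -4.7, -4.2, 4.5, 2.5, 4.5, -6.8
Mean of differences = -0.4375
Numerator Σ(Δx_t−Δx̄)(Δx_{t+1}−Δx̄) = -117.2302
Denominator Σ(Δx_t−Δx̄)² = 277.6388
r_1(Δx) = -117.2302 / 277.6388 = -0.422

-0.422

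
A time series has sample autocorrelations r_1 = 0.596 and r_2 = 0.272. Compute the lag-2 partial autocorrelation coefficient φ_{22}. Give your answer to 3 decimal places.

-0.129

φ_{22} = (r_2 − r_1²) / (1 − r_1²)
r_1² = (0.596)² = 0.355216
Numerator = 0.272 − 0.3552 = -0.0832; denominator = 1 − 0.3552 = 0.6448
φ_{22} = -0.0832 / 0.6448 = -0.129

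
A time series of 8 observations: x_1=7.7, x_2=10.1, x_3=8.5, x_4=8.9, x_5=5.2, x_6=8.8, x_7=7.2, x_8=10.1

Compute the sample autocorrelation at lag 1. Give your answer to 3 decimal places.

-0.356

Mean x̄ = (7.7 + 10.1 + 8.5 + 8.9 + 5.2 + 8.8 + 7.2 + 10.1)/8 = 8.3125
Deviations from mean: -0.6125, 1.7875, 0.1875, 0.5875, -3.1125, 0.4875, -1.1125, 1.7875
Σ(x_t−x̄)(x_{t+1}−x̄) = (-1.0948) + (0.3352) + (0.1102) + (-1.8286) + (-1.5173) + (-0.5423) + (-1.9886) = -6.5264
Denominator Σ(x_t−x̄)² = 18.3088
r_1 = -6.5264 / 18.3088 = -0.356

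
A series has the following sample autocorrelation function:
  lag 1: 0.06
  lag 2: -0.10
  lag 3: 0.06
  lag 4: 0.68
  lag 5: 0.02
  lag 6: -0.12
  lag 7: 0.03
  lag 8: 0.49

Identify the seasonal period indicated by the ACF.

4

The largest autocorrelation is r_4 = 0.68, with a weaker echo at lag 8 (0.49); the remaining lags stay at or below 0.06.
The dominant spike at lag 4 indicates a seasonal period of 4.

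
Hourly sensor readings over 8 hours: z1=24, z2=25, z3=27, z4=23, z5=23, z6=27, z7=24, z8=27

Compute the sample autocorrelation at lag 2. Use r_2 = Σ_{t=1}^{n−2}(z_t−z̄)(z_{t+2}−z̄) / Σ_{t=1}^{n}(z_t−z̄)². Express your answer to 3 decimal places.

Mean z̄ = (24 + 25 + 27 + 23 + 23 + 27 + 24 + 27)/8 = 25.0000
Deviations from mean: -1.0000, 0.0000, 2.0000, -2.0000, -2.0000, 2.0000, -1.0000, 2.0000
Numerator Σ_{t=1}^{6}(z_t−z̄)(z_{t+2}−z̄) = -4.0000
Denominator Σ(z_t−z̄)² = 22.0000
r_2 = -4.0000 / 22.0000 = -0.182

-0.182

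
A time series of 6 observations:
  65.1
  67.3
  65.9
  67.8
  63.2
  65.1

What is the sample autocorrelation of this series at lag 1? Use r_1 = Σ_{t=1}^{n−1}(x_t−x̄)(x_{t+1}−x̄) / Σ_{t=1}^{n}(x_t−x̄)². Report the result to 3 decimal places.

-0.288

Mean x̄ = (65.1 + 67.3 + 65.9 + 67.8 + 63.2 + 65.1)/6 = 65.7333
Deviations from mean: -0.6333, 1.5667, 0.1667, 2.0667, -2.5333, -0.6333
Σ(x_t−x̄)(x_{t+1}−x̄) = (-0.9922) + (0.2611) + (0.3444) + (-5.2356) + (1.6044) = -4.0178
Denominator Σ(x_t−x̄)² = 13.9733
r_1 = -4.0178 / 13.9733 = -0.288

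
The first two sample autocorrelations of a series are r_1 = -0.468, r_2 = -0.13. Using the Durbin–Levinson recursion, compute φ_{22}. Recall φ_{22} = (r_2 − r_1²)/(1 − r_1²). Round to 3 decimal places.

-0.447

φ_{22} = (r_2 − r_1²) / (1 − r_1²)
r_1² = (-0.468)² = 0.219024
Numerator = -0.13 − 0.2190 = -0.3490; denominator = 1 − 0.2190 = 0.7810
φ_{22} = -0.3490 / 0.7810 = -0.447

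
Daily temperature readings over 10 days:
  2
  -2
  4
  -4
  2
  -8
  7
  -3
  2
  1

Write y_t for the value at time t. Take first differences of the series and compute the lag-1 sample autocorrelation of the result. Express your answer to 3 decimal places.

-0.887

First differences Δy: -4, 6, -8, 6, -10, 15, -10, 5, -1
Mean of differences = -0.1111
Numerator Σ(Δy_t−Δȳ)(Δy_{t+1}−Δȳ) = -534.5679
Denominator Σ(Δy_t−Δȳ)² = 602.8889
r_1(Δy) = -534.5679 / 602.8889 = -0.887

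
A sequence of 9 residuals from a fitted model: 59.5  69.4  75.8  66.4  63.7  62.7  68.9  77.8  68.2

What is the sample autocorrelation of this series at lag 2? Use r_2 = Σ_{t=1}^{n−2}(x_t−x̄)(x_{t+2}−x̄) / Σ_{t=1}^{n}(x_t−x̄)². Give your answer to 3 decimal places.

Mean x̄ = (59.5 + 69.4 + 75.8 + 66.4 + 63.7 + 62.7 + 68.9 + 77.8 + 68.2)/9 = 68.0444
Σ(x_t−x̄)(x_{t+2}−x̄) = (-66.2669) + (-2.2291) + (-33.6936) + (8.7886) + (-3.7169) + (-52.1380) + (0.1331) = -149.1228
Denominator Σ(x_t−x̄)² = 281.0622
r_2 = -149.1228 / 281.0622 = -0.531

-0.531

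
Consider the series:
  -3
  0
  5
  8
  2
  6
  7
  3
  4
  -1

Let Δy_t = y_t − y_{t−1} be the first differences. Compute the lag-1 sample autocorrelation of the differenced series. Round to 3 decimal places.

First differences Δy: 3, 5, 3, -6, 4, 1, -4, 1, -5
Mean of differences = 0.2222
Numerator Σ(Δy_t−Δȳ)(Δy_{t+1}−Δȳ) = -21.9383
Denominator Σ(Δy_t−Δȳ)² = 137.5556
r_1(Δy) = -21.9383 / 137.5556 = -0.159

-0.159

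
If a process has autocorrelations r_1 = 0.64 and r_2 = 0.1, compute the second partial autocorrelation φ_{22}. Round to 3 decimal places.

-0.524

φ_{22} = (r_2 − r_1²) / (1 − r_1²)
r_1² = (0.64)² = 0.4096
Numerator = 0.1 − 0.4096 = -0.3096; denominator = 1 − 0.4096 = 0.5904
φ_{22} = -0.3096 / 0.5904 = -0.524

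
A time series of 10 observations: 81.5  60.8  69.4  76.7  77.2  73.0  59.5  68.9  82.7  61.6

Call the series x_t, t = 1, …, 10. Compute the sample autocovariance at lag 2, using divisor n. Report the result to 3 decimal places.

-26.363

Mean x̄ = (81.5 + 60.8 + 69.4 + 76.7 + 77.2 + 73.0 + 59.5 + 68.9 + 82.7 + 61.6)/10 = 71.1300
Σ_{t=1}^{8}(x_t−x̄)(x_{t+2}−x̄) = -263.6348
γ_2 = -263.6348 / 10 = -26.363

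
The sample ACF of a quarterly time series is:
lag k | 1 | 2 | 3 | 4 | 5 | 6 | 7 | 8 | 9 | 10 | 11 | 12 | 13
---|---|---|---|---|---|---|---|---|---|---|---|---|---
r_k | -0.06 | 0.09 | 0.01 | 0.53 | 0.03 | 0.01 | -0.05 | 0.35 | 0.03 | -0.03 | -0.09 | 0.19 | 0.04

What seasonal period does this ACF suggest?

4

The largest autocorrelation is r_4 = 0.53, with weaker echoes at lags 8 (0.35) and 12 (0.19); the remaining lags stay at or below 0.09.
The dominant spike at lag 4 indicates a seasonal period of 4.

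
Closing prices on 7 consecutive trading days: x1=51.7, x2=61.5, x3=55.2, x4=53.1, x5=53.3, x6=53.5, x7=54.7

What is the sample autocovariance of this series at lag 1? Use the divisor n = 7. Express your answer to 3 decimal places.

-1.989

Mean x̄ = (51.7 + 61.5 + 55.2 + 53.1 + 53.3 + 53.5 + 54.7)/7 = 54.7143
Σ_{t=1}^{6}(x_t−x̄)(x_{t+1}−x̄) = -13.9245
γ_1 = -13.9245 / 7 = -1.989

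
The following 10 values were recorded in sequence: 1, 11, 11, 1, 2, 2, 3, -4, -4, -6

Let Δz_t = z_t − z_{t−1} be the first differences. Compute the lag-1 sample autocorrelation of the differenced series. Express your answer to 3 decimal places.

First differences Δz: 10, 0, -10, 1, 0, 1, -7, 0, -2
Mean of differences = -0.7778
Numerator Σ(Δz_t−Δz̄)(Δz_{t+1}−Δz̄) = -29.2716
Denominator Σ(Δz_t−Δz̄)² = 249.5556
r_1(Δz) = -29.2716 / 249.5556 = -0.117

-0.117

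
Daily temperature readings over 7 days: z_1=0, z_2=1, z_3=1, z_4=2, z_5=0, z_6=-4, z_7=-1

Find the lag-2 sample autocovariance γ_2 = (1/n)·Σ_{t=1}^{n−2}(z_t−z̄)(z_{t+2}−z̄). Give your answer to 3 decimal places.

-0.802

Mean z̄ = (0 + 1 + 1 + 2 + 0 − 4 − 1)/7 = -0.1429
Deviations: 0.1429, 1.1429, 1.1429, 2.1429, 0.1429, -3.8571, -0.8571
Σ_{t=1}^{5}(z_t−z̄)(z_{t+2}−z̄) = -5.6122
γ_2 = -5.6122 / 7 = -0.802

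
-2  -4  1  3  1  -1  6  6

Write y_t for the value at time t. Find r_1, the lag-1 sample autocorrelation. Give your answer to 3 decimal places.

Mean ȳ = (-2 − 4 + 1 + 3 + 1 − 1 + 6 + 6)/8 = 1.2500
Σ(y_t−ȳ)(y_{t+1}−ȳ) = (17.0625) + (1.3125) + (-0.4375) + (-0.4375) + (0.5625) + (-10.6875) + (22.5625) = 29.9375
Denominator Σ(y_t−ȳ)² = 91.5000
r_1 = 29.9375 / 91.5000 = 0.327

0.327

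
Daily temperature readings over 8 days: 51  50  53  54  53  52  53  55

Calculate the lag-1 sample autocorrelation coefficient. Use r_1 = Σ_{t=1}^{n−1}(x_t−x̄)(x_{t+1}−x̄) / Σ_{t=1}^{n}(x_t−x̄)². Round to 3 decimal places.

0.265

Mean x̄ = (51 + 50 + 53 + 54 + 53 + 52 + 53 + 55)/8 = 52.6250
Σ(x_t−x̄)(x_{t+1}−x̄) = (4.2656) + (-0.9844) + (0.5156) + (0.5156) + (-0.2344) + (-0.2344) + (0.8906) = 4.7344
Denominator Σ(x_t−x̄)² = 17.8750
r_1 = 4.7344 / 17.8750 = 0.265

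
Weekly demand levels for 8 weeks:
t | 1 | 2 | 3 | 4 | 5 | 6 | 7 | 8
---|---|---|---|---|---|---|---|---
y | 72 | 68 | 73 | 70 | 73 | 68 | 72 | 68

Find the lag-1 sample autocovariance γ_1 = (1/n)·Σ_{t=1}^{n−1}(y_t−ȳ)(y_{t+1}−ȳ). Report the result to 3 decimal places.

-3.281

Mean ȳ = (72 + 68 + 73 + 70 + 73 + 68 + 72 + 68)/8 = 70.5000
Σ_{t=1}^{7}(y_t−ȳ)(y_{t+1}−ȳ) = -26.2500
γ_1 = -26.2500 / 8 = -3.281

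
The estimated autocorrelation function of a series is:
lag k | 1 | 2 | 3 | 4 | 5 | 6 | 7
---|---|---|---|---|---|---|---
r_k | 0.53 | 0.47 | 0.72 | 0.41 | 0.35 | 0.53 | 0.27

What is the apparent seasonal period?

3

The largest autocorrelation is r_3 = 0.72; the remaining lags stay at or below 0.53. The elevated value at lag 1 (0.53), dropping to 0.47 at lag 2, reflects decaying short-term dependence rather than seasonality.
The dominant spike at lag 3 indicates a seasonal period of 3.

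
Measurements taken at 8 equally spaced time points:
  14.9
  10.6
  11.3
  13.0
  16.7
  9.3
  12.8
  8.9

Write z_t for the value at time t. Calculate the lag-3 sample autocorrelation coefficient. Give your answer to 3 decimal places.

Mean z̄ = (14.9 + 10.6 + 11.3 + 13.0 + 16.7 + 9.3 + 12.8 + 8.9)/8 = 12.1875
Σ(z_t−z̄)(z_{t+3}−z̄) = (2.2039) + (-7.1636) + (2.5627) + (0.4977) + (-14.8348) = -16.7342
Denominator Σ(z_t−z̄)² = 51.2088
r_3 = -16.7342 / 51.2088 = -0.327

-0.327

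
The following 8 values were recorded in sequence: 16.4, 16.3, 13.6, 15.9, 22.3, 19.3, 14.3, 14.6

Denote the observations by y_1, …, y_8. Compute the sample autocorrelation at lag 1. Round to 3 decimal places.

Mean ȳ = (16.4 + 16.3 + 13.6 + 15.9 + 22.3 + 19.3 + 14.3 + 14.6)/8 = 16.5875
Numerator Σ_{t=1}^{7}(y_t−ȳ)(y_{t+1}−ȳ) = 12.8761
Denominator Σ(y_t−ȳ)² = 58.6888
r_1 = 12.8761 / 58.6888 = 0.219

0.219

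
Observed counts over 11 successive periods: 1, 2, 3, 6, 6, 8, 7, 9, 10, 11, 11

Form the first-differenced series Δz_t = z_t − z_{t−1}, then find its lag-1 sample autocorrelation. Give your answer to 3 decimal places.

-0.583

First differences Δz: 1, 1, 3, 0, 2, -1, 2, 1, 1, 0
Mean of differences = 1.0000
Numerator Σ(Δz_t−Δz̄)(Δz_{t+1}−Δz̄) = -7.0000
Denominator Σ(Δz_t−Δz̄)² = 12.0000
r_1(Δz) = -7.0000 / 12.0000 = -0.583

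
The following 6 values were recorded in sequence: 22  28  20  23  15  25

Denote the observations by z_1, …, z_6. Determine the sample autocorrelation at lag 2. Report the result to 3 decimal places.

0.234

Mean z̄ = (22 + 28 + 20 + 23 + 15 + 25)/6 = 22.1667
Deviations from mean: -0.1667, 5.8333, -2.1667, 0.8333, -7.1667, 2.8333
Σ(z_t−z̄)(z_{t+2}−z̄) = (0.3611) + (4.8611) + (15.5278) + (2.3611) = 23.1111
Denominator Σ(z_t−z̄)² = 98.8333
r_2 = 23.1111 / 98.8333 = 0.234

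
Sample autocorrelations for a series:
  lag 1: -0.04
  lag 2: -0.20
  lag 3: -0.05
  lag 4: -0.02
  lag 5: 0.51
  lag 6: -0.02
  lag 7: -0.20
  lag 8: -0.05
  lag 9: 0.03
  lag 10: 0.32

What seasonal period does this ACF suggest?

5

The largest autocorrelation is r_5 = 0.51, with a weaker echo at lag 10 (0.32); the remaining lags stay at or below 0.03.
The dominant spike at lag 5 indicates a seasonal period of 5.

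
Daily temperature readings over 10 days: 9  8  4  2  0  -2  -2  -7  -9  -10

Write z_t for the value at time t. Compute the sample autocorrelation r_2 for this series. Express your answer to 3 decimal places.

0.366

Mean z̄ = (9 + 8 + 4 + 2 + 0 − 2 − 2 − 7 − 9 − 10)/10 = -0.7000
Numerator Σ_{t=1}^{8}(z_t−z̄)(z_{t+2}−z̄) = 145.5200
Denominator Σ(z_t−z̄)² = 398.1000
r_2 = 145.5200 / 398.1000 = 0.366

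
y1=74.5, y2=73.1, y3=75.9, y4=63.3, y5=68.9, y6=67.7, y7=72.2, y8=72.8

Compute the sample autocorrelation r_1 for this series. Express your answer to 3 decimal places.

Mean ȳ = (74.5 + 73.1 + 75.9 + 63.3 + 68.9 + 67.7 + 72.2 + 72.8)/8 = 71.0500
Numerator Σ_{t=1}^{7}(y_t−ȳ)(y_{t+1}−ȳ) = 1.4525
Denominator Σ(y_t−ȳ)² = 119.9200
r_1 = 1.4525 / 119.9200 = 0.012

0.012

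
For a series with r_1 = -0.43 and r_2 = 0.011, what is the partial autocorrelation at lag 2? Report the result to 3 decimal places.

φ_{22} = (r_2 − r_1²) / (1 − r_1²)
r_1² = (-0.43)² = 0.1849
Numerator = 0.011 − 0.1849 = -0.1739; denominator = 1 − 0.1849 = 0.8151
φ_{22} = -0.1739 / 0.8151 = -0.213

-0.213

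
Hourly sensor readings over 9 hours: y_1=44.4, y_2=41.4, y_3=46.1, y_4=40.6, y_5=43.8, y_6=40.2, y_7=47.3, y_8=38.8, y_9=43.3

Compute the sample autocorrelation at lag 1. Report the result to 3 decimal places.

Mean ȳ = (44.4 + 41.4 + 46.1 + 40.6 + 43.8 + 40.2 + 47.3 + 38.8 + 43.3)/9 = 42.8778
Numerator Σ_{t=1}^{8}(y_t−ȳ)(y_{t+1}−ȳ) = -50.5172
Denominator Σ(y_t−ȳ)² = 64.4556
r_1 = -50.5172 / 64.4556 = -0.784

-0.784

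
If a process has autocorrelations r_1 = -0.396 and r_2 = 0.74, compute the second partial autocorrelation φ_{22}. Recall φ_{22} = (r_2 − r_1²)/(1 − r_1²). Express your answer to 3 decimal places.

0.692

φ_{22} = (r_2 − r_1²) / (1 − r_1²)
r_1² = (-0.396)² = 0.156816
Numerator = 0.74 − 0.1568 = 0.5832; denominator = 1 − 0.1568 = 0.8432
φ_{22} = 0.5832 / 0.8432 = 0.692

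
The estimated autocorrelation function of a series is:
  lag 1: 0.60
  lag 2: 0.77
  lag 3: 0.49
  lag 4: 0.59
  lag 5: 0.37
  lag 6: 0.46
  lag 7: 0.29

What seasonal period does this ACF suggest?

2

The largest autocorrelation is r_2 = 0.77; the remaining lags stay at or below 0.60.
The dominant spike at lag 2 indicates a seasonal period of 2.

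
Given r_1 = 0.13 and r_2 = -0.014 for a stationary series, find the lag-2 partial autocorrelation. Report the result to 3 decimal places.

-0.031

φ_{22} = (r_2 − r_1²) / (1 − r_1²)
r_1² = (0.13)² = 0.0169
Numerator = -0.014 − 0.0169 = -0.0309; denominator = 1 − 0.0169 = 0.9831
φ_{22} = -0.0309 / 0.9831 = -0.031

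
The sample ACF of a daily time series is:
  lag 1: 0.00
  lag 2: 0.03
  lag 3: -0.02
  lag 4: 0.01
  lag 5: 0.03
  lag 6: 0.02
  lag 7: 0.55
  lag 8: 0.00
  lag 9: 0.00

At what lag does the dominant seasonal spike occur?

The largest autocorrelation is r_7 = 0.55; the remaining lags stay at or below 0.03.
The dominant spike at lag 7 indicates a seasonal period of 7.

7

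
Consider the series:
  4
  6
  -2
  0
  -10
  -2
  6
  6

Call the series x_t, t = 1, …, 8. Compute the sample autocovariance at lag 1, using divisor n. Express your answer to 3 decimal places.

7.125

Mean x̄ = (4 + 6 − 2 + 0 − 10 − 2 + 6 + 6)/8 = 1.0000
Σ_{t=1}^{7}(x_t−x̄)(x_{t+1}−x̄) = 57.0000
γ_1 = 57.0000 / 8 = 7.125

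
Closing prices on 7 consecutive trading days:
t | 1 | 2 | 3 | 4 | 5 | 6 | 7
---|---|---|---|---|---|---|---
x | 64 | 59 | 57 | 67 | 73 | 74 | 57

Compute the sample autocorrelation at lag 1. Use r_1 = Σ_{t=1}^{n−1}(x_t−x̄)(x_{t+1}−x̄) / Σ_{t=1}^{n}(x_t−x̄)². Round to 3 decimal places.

0.181

Mean x̄ = (64 + 59 + 57 + 67 + 73 + 74 + 57)/7 = 64.4286
Deviations from mean: -0.4286, -5.4286, -7.4286, 2.5714, 8.5714, 9.5714, -7.4286
Σ(x_t−x̄)(x_{t+1}−x̄) = (2.3265) + (40.3265) + (-19.1020) + (22.0408) + (82.0408) + (-71.1020) = 56.5306
Denominator Σ(x_t−x̄)² = 311.7143
r_1 = 56.5306 / 311.7143 = 0.181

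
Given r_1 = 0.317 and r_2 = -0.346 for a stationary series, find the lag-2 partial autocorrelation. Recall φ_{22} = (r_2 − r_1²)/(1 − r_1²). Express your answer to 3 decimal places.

-0.496

φ_{22} = (r_2 − r_1²) / (1 − r_1²)
r_1² = (0.317)² = 0.100489
Numerator = -0.346 − 0.1005 = -0.4465; denominator = 1 − 0.1005 = 0.8995
φ_{22} = -0.4465 / 0.8995 = -0.496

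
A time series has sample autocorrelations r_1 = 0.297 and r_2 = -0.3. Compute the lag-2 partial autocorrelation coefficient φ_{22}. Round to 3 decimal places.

-0.426

φ_{22} = (r_2 − r_1²) / (1 − r_1²)
r_1² = (0.297)² = 0.088209
Numerator = -0.3 − 0.0882 = -0.3882; denominator = 1 − 0.0882 = 0.9118
φ_{22} = -0.3882 / 0.9118 = -0.426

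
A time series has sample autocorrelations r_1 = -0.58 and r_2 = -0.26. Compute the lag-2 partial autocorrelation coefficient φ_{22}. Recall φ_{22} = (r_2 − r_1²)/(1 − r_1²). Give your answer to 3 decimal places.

-0.899

φ_{22} = (r_2 − r_1²) / (1 − r_1²)
r_1² = (-0.58)² = 0.3364
Numerator = -0.26 − 0.3364 = -0.5964; denominator = 1 − 0.3364 = 0.6636
φ_{22} = -0.5964 / 0.6636 = -0.899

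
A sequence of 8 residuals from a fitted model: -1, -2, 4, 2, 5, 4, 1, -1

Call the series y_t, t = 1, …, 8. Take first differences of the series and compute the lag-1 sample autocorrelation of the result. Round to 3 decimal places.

First differences Δy: -1, 6, -2, 3, -1, -3, -2
Mean of differences = 0.0000
Numerator Σ(Δy_t−Δȳ)(Δy_{t+1}−Δȳ) = -18.0000
Denominator Σ(Δy_t−Δȳ)² = 64.0000
r_1(Δy) = -18.0000 / 64.0000 = -0.281

-0.281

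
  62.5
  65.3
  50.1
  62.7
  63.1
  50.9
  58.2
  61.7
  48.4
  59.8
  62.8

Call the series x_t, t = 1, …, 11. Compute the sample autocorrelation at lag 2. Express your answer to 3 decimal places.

-0.373

Mean x̄ = (62.5 + 65.3 + 50.1 + 62.7 + 63.1 + 50.9 + 58.2 + 61.7 + 48.4 + 59.8 + 62.8)/11 = 58.6818
Numerator Σ_{t=1}^{9}(x_t−x̄)(x_{t+2}−x̄) = -134.9879
Denominator Σ(x_t−x̄)² = 361.5164
r_2 = -134.9879 / 361.5164 = -0.373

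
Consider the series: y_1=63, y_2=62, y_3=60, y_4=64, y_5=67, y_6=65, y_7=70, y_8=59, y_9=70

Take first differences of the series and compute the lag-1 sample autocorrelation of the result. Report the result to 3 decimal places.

First differences Δy: -1, -2, 4, 3, -2, 5, -11, 11
Mean of differences = 0.8750
Numerator Σ(Δy_t−Δȳ)(Δy_{t+1}−Δȳ) = -184.1406
Denominator Σ(Δy_t−Δȳ)² = 294.8750
r_1(Δy) = -184.1406 / 294.8750 = -0.624

-0.624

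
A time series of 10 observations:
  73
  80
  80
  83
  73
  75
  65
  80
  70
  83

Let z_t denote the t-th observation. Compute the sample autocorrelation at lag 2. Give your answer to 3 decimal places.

Mean z̄ = (73 + 80 + 80 + 83 + 73 + 75 + 65 + 80 + 70 + 83)/10 = 76.2000
Numerator Σ_{t=1}^{8}(z_t−z̄)(z_{t+2}−z̄) = 119.9200
Denominator Σ(z_t−z̄)² = 321.6000
r_2 = 119.9200 / 321.6000 = 0.373

0.373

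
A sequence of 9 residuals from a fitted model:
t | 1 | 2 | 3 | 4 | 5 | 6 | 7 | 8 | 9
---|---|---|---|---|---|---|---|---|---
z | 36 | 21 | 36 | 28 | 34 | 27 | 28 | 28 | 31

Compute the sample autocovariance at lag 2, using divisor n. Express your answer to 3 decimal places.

Mean z̄ = (36 + 21 + 36 + 28 + 34 + 27 + 28 + 28 + 31)/9 = 29.8889
Σ_{t=1}^{7}(z_t−z̄)(z_{t+2}−z̄) = 80.3086
γ_2 = 80.3086 / 9 = 8.923

8.923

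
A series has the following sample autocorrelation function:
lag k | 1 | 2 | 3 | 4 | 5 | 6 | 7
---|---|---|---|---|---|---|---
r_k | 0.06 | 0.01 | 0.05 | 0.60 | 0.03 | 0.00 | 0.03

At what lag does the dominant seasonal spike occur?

4

The largest autocorrelation is r_4 = 0.60; the remaining lags stay at or below 0.06.
The dominant spike at lag 4 indicates a seasonal period of 4.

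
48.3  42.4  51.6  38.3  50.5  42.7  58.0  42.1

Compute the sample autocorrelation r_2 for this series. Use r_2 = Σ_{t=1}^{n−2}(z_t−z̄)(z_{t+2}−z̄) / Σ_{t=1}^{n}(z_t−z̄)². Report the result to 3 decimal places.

Mean z̄ = (48.3 + 42.4 + 51.6 + 38.3 + 50.5 + 42.7 + 58.0 + 42.1)/8 = 46.7375
Deviations from mean: 1.5625, -4.3375, 4.8625, -8.4375, 3.7625, -4.0375, 11.2625, -4.6375
Σ(z_t−z̄)(z_{t+2}−z̄) = (7.5977) + (36.5977) + (18.2952) + (34.0664) + (42.3752) + (18.7239) = 157.6559
Denominator Σ(z_t−z̄)² = 294.8988
r_2 = 157.6559 / 294.8988 = 0.535

0.535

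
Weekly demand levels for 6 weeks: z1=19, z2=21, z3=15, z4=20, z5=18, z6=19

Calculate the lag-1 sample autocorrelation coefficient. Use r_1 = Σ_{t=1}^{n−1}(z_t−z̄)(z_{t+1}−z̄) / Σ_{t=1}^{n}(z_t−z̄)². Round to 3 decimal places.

Mean z̄ = (19 + 21 + 15 + 20 + 18 + 19)/6 = 18.6667
Deviations from mean: 0.3333, 2.3333, -3.6667, 1.3333, -0.6667, 0.3333
Numerator Σ_{t=1}^{5}(z_t−z̄)(z_{t+1}−z̄) = -13.7778
Denominator Σ(z_t−z̄)² = 21.3333
r_1 = -13.7778 / 21.3333 = -0.646

-0.646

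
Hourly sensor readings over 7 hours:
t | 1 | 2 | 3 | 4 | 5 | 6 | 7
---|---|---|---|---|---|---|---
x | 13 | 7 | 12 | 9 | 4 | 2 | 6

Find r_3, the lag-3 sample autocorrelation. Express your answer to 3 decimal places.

Mean x̄ = (13 + 7 + 12 + 9 + 4 + 2 + 6)/7 = 7.5714
Numerator Σ_{t=1}^{4}(x_t−x̄)(x_{t+3}−x̄) = -17.1224
Denominator Σ(x_t−x̄)² = 97.7143
r_3 = -17.1224 / 97.7143 = -0.175

-0.175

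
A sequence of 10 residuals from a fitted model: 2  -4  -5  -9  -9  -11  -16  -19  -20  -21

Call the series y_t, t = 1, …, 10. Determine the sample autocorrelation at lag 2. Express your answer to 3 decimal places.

Mean ȳ = (2 − 4 − 5 − 9 − 9 − 11 − 16 − 19 − 20 − 21)/10 = -11.2000
Numerator Σ_{t=1}^{8}(y_t−ȳ)(y_{t+2}−ȳ) = 218.3200
Denominator Σ(y_t−ȳ)² = 531.6000
r_2 = 218.3200 / 531.6000 = 0.411

0.411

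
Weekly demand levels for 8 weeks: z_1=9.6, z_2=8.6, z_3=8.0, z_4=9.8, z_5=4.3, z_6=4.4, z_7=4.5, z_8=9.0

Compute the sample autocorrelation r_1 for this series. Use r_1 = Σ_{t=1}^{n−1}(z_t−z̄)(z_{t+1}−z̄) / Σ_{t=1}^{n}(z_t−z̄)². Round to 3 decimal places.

Mean z̄ = (9.6 + 8.6 + 8.0 + 9.8 + 4.3 + 4.4 + 4.5 + 9.0)/8 = 7.2750
Deviations from mean: 2.3250, 1.3250, 0.7250, 2.5250, -2.9750, -2.8750, -2.7750, 1.7250
Σ(z_t−z̄)(z_{t+1}−z̄) = (3.0806) + (0.9606) + (1.8306) + (-7.5119) + (8.5531) + (7.9781) + (-4.7869) = 10.1044
Denominator Σ(z_t−z̄)² = 41.8550
r_1 = 10.1044 / 41.8550 = 0.241

0.241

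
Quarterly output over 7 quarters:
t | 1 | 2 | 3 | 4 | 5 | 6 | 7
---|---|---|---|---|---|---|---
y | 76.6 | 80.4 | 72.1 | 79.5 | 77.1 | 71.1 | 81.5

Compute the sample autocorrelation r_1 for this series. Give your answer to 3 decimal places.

-0.594

Mean ȳ = (76.6 + 80.4 + 72.1 + 79.5 + 77.1 + 71.1 + 81.5)/7 = 76.9000
Deviations from mean: -0.3000, 3.5000, -4.8000, 2.6000, 0.2000, -5.8000, 4.6000
Σ(y_t−ȳ)(y_{t+1}−ȳ) = (-1.0500) + (-16.8000) + (-12.4800) + (0.5200) + (-1.1600) + (-26.6800) = -57.6500
Denominator Σ(y_t−ȳ)² = 96.9800
r_1 = -57.6500 / 96.9800 = -0.594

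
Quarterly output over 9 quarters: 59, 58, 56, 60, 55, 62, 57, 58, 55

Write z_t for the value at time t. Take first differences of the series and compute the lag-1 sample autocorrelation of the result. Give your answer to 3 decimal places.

First differences Δz: -1, -2, 4, -5, 7, -5, 1, -3
Mean of differences = -0.5000
Numerator Σ(Δz_t−Δz̄)(Δz_{t+1}−Δz̄) = -104.2500
Denominator Σ(Δz_t−Δz̄)² = 128.0000
r_1(Δz) = -104.2500 / 128.0000 = -0.814

-0.814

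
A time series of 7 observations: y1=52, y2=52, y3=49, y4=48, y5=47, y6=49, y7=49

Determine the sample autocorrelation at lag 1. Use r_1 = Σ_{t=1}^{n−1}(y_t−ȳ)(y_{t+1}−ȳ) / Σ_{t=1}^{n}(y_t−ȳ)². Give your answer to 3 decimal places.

Mean ȳ = (52 + 52 + 49 + 48 + 47 + 49 + 49)/7 = 49.4286
Deviations from mean: 2.5714, 2.5714, -0.4286, -1.4286, -2.4286, -0.4286, -0.4286
Σ(y_t−ȳ)(y_{t+1}−ȳ) = (6.6122) + (-1.1020) + (0.6122) + (3.4694) + (1.0408) + (0.1837) = 10.8163
Denominator Σ(y_t−ȳ)² = 21.7143
r_1 = 10.8163 / 21.7143 = 0.498

0.498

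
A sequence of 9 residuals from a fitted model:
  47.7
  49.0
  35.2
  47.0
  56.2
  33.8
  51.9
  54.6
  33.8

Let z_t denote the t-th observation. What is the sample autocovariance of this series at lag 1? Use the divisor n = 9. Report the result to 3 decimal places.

Mean z̄ = (47.7 + 49.0 + 35.2 + 47.0 + 56.2 + 33.8 + 51.9 + 54.6 + 33.8)/9 = 45.4667
Σ_{t=1}^{8}(z_t−z̄)(z_{t+1}−z̄) = -275.7444
γ_1 = -275.7444 / 9 = -30.638

-30.638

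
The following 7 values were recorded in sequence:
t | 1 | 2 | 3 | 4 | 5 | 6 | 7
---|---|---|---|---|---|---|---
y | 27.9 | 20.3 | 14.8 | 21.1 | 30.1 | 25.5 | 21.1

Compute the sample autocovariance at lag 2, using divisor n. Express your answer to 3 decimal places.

-15.942

Mean ȳ = (27.9 + 20.3 + 14.8 + 21.1 + 30.1 + 25.5 + 21.1)/7 = 22.9714
Deviations: 4.9286, -2.6714, -8.1714, -1.8714, 7.1286, 2.5286, -1.8714
Σ_{t=1}^{5}(y_t−ȳ)(y_{t+2}−ȳ) = -111.5973
γ_2 = -111.5973 / 7 = -15.942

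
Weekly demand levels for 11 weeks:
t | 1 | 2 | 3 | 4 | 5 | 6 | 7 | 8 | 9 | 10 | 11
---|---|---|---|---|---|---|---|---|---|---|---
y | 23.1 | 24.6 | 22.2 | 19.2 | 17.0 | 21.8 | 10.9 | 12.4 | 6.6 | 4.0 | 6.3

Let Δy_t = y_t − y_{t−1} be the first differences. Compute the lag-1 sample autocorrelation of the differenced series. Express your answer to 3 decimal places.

First differences Δy: 1.5, -2.4, -3.0, -2.2, 4.8, -10.9, 1.5, -5.8, -2.6, 2.3
Mean of differences = -1.6800
Numerator Σ(Δy_t−Δȳ)(Δy_{t+1}−Δȳ) = -106.0604
Denominator Σ(Δy_t−Δȳ)² = 183.4160
r_1(Δy) = -106.0604 / 183.4160 = -0.578

-0.578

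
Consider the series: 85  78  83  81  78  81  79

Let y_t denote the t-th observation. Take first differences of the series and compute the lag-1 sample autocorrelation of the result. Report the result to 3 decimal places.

First differences Δy: -7, 5, -2, -3, 3, -2
Mean of differences = -1.0000
Numerator Σ(Δy_t−Δȳ)(Δy_{t+1}−Δȳ) = -52.0000
Denominator Σ(Δy_t−Δȳ)² = 94.0000
r_1(Δy) = -52.0000 / 94.0000 = -0.553

-0.553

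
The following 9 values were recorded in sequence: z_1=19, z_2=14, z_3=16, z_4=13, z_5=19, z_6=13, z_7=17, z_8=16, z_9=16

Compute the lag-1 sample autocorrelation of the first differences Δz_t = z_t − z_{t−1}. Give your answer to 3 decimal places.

First differences Δz: -5, 2, -3, 6, -6, 4, -1, 0
Mean of differences = -0.3750
Numerator Σ(Δz_t−Δz̄)(Δz_{t+1}−Δz̄) = -97.3906
Denominator Σ(Δz_t−Δz̄)² = 125.8750
r_1(Δz) = -97.3906 / 125.8750 = -0.774

-0.774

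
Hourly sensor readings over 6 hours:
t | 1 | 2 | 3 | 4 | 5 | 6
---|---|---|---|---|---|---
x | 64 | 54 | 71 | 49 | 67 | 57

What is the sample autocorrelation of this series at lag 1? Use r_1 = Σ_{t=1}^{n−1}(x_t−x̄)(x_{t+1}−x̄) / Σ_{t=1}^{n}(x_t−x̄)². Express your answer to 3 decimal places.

Mean x̄ = (64 + 54 + 71 + 49 + 67 + 57)/6 = 60.3333
Deviations from mean: 3.6667, -6.3333, 10.6667, -11.3333, 6.6667, -3.3333
Numerator Σ_{t=1}^{5}(x_t−x̄)(x_{t+1}−x̄) = -309.4444
Denominator Σ(x_t−x̄)² = 351.3333
r_1 = -309.4444 / 351.3333 = -0.881

-0.881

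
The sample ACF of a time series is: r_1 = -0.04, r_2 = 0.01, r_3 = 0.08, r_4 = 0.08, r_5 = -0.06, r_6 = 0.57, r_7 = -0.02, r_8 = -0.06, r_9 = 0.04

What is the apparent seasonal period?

6

The largest autocorrelation is r_6 = 0.57; the remaining lags stay at or below 0.08.
The dominant spike at lag 6 indicates a seasonal period of 6.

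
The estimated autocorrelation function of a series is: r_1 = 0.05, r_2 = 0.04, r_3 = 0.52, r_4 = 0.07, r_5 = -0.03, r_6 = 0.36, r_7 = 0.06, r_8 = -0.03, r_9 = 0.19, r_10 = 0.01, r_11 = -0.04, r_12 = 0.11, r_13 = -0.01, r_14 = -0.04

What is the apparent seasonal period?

3

The largest autocorrelation is r_3 = 0.52, with weaker echoes at lags 6 (0.36) and 9 (0.19); the remaining lags stay at or below 0.11.
The dominant spike at lag 3 indicates a seasonal period of 3.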